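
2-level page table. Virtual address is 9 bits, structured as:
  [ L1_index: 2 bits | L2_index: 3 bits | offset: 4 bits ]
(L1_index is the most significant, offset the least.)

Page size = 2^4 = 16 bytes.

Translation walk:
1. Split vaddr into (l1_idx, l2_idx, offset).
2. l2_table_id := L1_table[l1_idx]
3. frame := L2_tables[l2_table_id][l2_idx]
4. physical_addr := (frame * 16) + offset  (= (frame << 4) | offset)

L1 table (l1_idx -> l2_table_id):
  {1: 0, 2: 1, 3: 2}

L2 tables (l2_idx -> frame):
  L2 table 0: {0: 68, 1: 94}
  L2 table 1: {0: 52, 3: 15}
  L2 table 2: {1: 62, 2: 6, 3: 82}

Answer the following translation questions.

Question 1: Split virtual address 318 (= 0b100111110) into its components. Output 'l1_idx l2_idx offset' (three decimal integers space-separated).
vaddr = 318 = 0b100111110
  top 2 bits -> l1_idx = 2
  next 3 bits -> l2_idx = 3
  bottom 4 bits -> offset = 14

Answer: 2 3 14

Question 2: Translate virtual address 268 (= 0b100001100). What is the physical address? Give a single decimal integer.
vaddr = 268 = 0b100001100
Split: l1_idx=2, l2_idx=0, offset=12
L1[2] = 1
L2[1][0] = 52
paddr = 52 * 16 + 12 = 844

Answer: 844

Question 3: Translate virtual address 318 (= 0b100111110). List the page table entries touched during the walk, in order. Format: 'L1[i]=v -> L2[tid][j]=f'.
vaddr = 318 = 0b100111110
Split: l1_idx=2, l2_idx=3, offset=14

Answer: L1[2]=1 -> L2[1][3]=15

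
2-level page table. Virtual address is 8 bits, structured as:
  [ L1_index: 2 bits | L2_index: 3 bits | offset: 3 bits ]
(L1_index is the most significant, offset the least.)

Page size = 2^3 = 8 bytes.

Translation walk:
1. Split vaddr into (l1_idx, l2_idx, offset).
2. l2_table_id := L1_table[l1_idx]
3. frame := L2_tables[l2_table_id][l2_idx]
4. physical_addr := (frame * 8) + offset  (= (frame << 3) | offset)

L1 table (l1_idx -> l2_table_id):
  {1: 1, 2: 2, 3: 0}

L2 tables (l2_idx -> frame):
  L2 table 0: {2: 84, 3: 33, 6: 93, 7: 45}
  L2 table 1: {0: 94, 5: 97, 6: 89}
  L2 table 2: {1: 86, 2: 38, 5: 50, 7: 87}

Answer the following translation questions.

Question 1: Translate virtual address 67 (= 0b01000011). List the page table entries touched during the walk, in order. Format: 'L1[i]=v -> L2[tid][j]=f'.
vaddr = 67 = 0b01000011
Split: l1_idx=1, l2_idx=0, offset=3

Answer: L1[1]=1 -> L2[1][0]=94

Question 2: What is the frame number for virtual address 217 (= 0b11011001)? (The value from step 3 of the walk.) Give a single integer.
Answer: 33

Derivation:
vaddr = 217: l1_idx=3, l2_idx=3
L1[3] = 0; L2[0][3] = 33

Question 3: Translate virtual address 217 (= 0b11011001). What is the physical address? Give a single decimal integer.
Answer: 265

Derivation:
vaddr = 217 = 0b11011001
Split: l1_idx=3, l2_idx=3, offset=1
L1[3] = 0
L2[0][3] = 33
paddr = 33 * 8 + 1 = 265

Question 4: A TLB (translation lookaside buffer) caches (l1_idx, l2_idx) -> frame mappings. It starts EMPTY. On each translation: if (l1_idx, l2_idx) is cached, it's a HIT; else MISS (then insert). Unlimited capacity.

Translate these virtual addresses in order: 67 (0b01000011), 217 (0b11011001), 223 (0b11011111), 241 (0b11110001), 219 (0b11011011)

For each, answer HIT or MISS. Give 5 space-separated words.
Answer: MISS MISS HIT MISS HIT

Derivation:
vaddr=67: (1,0) not in TLB -> MISS, insert
vaddr=217: (3,3) not in TLB -> MISS, insert
vaddr=223: (3,3) in TLB -> HIT
vaddr=241: (3,6) not in TLB -> MISS, insert
vaddr=219: (3,3) in TLB -> HIT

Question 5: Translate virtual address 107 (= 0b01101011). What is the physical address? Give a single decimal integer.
vaddr = 107 = 0b01101011
Split: l1_idx=1, l2_idx=5, offset=3
L1[1] = 1
L2[1][5] = 97
paddr = 97 * 8 + 3 = 779

Answer: 779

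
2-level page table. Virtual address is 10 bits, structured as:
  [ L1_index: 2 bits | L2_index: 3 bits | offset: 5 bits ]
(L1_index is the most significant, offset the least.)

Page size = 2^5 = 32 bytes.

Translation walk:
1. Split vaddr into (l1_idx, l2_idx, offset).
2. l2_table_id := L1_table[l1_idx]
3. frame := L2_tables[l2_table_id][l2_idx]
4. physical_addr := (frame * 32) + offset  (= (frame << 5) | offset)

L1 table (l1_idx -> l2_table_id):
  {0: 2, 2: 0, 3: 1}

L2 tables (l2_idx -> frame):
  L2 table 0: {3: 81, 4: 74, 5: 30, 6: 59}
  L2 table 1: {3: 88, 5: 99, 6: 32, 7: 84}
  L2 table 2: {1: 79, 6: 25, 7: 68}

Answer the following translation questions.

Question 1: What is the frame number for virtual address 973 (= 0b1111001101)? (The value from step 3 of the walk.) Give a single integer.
Answer: 32

Derivation:
vaddr = 973: l1_idx=3, l2_idx=6
L1[3] = 1; L2[1][6] = 32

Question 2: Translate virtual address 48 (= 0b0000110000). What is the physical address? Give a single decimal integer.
vaddr = 48 = 0b0000110000
Split: l1_idx=0, l2_idx=1, offset=16
L1[0] = 2
L2[2][1] = 79
paddr = 79 * 32 + 16 = 2544

Answer: 2544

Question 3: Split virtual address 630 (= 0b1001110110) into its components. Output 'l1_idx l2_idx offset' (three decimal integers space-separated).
Answer: 2 3 22

Derivation:
vaddr = 630 = 0b1001110110
  top 2 bits -> l1_idx = 2
  next 3 bits -> l2_idx = 3
  bottom 5 bits -> offset = 22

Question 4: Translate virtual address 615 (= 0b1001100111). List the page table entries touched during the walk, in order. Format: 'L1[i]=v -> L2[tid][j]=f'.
Answer: L1[2]=0 -> L2[0][3]=81

Derivation:
vaddr = 615 = 0b1001100111
Split: l1_idx=2, l2_idx=3, offset=7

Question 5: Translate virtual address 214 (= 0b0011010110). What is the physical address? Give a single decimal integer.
Answer: 822

Derivation:
vaddr = 214 = 0b0011010110
Split: l1_idx=0, l2_idx=6, offset=22
L1[0] = 2
L2[2][6] = 25
paddr = 25 * 32 + 22 = 822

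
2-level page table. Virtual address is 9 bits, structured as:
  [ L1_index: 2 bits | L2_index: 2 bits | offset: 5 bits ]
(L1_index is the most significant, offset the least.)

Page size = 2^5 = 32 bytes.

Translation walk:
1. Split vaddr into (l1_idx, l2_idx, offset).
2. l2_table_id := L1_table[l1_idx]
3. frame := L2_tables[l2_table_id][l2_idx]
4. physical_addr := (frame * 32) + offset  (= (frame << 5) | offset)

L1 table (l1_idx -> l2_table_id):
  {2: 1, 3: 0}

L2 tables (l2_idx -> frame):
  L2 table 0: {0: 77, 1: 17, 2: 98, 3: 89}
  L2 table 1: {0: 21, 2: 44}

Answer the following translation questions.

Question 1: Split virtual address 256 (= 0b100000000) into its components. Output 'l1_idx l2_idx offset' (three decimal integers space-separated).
Answer: 2 0 0

Derivation:
vaddr = 256 = 0b100000000
  top 2 bits -> l1_idx = 2
  next 2 bits -> l2_idx = 0
  bottom 5 bits -> offset = 0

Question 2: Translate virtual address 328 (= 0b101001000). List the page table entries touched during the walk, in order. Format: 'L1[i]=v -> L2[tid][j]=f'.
Answer: L1[2]=1 -> L2[1][2]=44

Derivation:
vaddr = 328 = 0b101001000
Split: l1_idx=2, l2_idx=2, offset=8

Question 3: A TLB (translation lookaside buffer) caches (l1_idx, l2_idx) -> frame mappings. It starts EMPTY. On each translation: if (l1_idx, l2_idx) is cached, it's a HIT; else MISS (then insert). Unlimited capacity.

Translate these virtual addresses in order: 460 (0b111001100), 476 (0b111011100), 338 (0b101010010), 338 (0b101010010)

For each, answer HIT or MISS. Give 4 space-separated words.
Answer: MISS HIT MISS HIT

Derivation:
vaddr=460: (3,2) not in TLB -> MISS, insert
vaddr=476: (3,2) in TLB -> HIT
vaddr=338: (2,2) not in TLB -> MISS, insert
vaddr=338: (2,2) in TLB -> HIT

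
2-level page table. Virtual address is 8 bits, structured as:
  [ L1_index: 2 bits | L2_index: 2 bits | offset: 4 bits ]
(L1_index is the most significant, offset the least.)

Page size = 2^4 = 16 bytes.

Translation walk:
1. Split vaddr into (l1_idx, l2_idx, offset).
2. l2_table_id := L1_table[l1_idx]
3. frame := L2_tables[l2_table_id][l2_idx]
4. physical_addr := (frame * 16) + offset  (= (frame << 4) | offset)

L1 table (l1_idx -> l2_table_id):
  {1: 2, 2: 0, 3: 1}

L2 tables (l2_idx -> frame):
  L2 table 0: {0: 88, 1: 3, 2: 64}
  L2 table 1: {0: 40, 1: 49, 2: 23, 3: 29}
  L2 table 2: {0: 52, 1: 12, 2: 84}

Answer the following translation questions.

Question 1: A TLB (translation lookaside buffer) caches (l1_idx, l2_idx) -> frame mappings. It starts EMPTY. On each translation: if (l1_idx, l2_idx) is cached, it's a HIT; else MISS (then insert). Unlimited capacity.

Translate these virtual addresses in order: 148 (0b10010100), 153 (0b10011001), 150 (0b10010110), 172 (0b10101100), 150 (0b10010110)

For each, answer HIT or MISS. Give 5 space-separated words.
vaddr=148: (2,1) not in TLB -> MISS, insert
vaddr=153: (2,1) in TLB -> HIT
vaddr=150: (2,1) in TLB -> HIT
vaddr=172: (2,2) not in TLB -> MISS, insert
vaddr=150: (2,1) in TLB -> HIT

Answer: MISS HIT HIT MISS HIT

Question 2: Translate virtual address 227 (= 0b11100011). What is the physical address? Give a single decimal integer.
vaddr = 227 = 0b11100011
Split: l1_idx=3, l2_idx=2, offset=3
L1[3] = 1
L2[1][2] = 23
paddr = 23 * 16 + 3 = 371

Answer: 371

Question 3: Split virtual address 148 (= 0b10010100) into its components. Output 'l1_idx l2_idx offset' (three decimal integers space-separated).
Answer: 2 1 4

Derivation:
vaddr = 148 = 0b10010100
  top 2 bits -> l1_idx = 2
  next 2 bits -> l2_idx = 1
  bottom 4 bits -> offset = 4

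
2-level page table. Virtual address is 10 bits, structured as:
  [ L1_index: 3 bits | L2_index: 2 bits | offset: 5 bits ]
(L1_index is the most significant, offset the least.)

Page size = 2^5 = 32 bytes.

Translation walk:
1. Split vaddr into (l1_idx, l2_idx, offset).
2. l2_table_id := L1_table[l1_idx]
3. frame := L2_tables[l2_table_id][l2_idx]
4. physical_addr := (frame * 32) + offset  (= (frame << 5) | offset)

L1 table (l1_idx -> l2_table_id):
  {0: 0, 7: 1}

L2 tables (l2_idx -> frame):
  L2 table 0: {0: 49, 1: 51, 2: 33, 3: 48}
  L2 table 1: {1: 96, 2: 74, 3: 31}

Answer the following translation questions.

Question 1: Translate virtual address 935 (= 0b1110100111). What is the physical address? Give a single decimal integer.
vaddr = 935 = 0b1110100111
Split: l1_idx=7, l2_idx=1, offset=7
L1[7] = 1
L2[1][1] = 96
paddr = 96 * 32 + 7 = 3079

Answer: 3079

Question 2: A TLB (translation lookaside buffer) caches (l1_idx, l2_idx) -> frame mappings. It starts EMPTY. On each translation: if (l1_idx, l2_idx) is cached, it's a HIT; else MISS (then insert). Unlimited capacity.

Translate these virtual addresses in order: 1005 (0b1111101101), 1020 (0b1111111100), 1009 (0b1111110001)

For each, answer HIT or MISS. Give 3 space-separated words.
Answer: MISS HIT HIT

Derivation:
vaddr=1005: (7,3) not in TLB -> MISS, insert
vaddr=1020: (7,3) in TLB -> HIT
vaddr=1009: (7,3) in TLB -> HIT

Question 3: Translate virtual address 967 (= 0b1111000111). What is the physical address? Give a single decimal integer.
vaddr = 967 = 0b1111000111
Split: l1_idx=7, l2_idx=2, offset=7
L1[7] = 1
L2[1][2] = 74
paddr = 74 * 32 + 7 = 2375

Answer: 2375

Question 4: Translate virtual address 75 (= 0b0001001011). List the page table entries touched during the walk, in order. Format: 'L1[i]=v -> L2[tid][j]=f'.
Answer: L1[0]=0 -> L2[0][2]=33

Derivation:
vaddr = 75 = 0b0001001011
Split: l1_idx=0, l2_idx=2, offset=11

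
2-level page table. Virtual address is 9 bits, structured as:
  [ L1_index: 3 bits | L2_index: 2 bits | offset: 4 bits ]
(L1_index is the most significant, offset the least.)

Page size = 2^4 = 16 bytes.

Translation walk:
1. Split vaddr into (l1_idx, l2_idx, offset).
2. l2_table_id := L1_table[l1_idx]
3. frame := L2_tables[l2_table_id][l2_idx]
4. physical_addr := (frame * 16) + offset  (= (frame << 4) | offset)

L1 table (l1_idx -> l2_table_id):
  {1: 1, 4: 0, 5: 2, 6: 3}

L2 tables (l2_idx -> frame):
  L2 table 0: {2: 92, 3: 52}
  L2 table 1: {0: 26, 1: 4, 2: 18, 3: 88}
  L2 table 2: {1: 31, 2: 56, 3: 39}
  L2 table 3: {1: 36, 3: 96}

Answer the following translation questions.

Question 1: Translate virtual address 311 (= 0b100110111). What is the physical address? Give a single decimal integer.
vaddr = 311 = 0b100110111
Split: l1_idx=4, l2_idx=3, offset=7
L1[4] = 0
L2[0][3] = 52
paddr = 52 * 16 + 7 = 839

Answer: 839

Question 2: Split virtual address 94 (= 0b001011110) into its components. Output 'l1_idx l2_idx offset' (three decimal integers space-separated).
Answer: 1 1 14

Derivation:
vaddr = 94 = 0b001011110
  top 3 bits -> l1_idx = 1
  next 2 bits -> l2_idx = 1
  bottom 4 bits -> offset = 14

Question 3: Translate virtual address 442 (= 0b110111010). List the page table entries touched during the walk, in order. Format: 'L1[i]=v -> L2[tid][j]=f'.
vaddr = 442 = 0b110111010
Split: l1_idx=6, l2_idx=3, offset=10

Answer: L1[6]=3 -> L2[3][3]=96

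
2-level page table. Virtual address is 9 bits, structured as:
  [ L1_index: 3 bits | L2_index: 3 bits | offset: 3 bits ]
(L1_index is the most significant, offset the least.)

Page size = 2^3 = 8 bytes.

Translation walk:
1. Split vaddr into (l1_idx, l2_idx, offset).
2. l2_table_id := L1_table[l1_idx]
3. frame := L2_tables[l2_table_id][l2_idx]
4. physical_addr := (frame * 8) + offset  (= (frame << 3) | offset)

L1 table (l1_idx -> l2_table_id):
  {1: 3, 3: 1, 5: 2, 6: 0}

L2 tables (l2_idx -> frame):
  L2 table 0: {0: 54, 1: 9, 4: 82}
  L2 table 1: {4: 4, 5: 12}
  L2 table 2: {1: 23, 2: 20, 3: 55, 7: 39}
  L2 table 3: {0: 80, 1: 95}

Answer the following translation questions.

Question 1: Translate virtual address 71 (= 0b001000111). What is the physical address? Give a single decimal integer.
vaddr = 71 = 0b001000111
Split: l1_idx=1, l2_idx=0, offset=7
L1[1] = 3
L2[3][0] = 80
paddr = 80 * 8 + 7 = 647

Answer: 647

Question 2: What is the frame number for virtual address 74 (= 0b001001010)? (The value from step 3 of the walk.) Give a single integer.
vaddr = 74: l1_idx=1, l2_idx=1
L1[1] = 3; L2[3][1] = 95

Answer: 95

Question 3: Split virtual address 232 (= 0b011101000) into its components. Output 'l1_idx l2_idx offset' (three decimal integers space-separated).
vaddr = 232 = 0b011101000
  top 3 bits -> l1_idx = 3
  next 3 bits -> l2_idx = 5
  bottom 3 bits -> offset = 0

Answer: 3 5 0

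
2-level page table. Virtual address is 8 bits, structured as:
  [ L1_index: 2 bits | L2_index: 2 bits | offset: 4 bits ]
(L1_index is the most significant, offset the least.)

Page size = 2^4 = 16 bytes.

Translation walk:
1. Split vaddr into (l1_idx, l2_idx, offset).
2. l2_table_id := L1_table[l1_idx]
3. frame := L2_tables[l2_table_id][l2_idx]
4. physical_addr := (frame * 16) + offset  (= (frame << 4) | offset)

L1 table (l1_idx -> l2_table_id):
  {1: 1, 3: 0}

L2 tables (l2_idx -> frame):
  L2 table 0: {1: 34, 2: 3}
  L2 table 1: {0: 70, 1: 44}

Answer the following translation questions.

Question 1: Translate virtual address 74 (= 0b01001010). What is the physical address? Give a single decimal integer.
vaddr = 74 = 0b01001010
Split: l1_idx=1, l2_idx=0, offset=10
L1[1] = 1
L2[1][0] = 70
paddr = 70 * 16 + 10 = 1130

Answer: 1130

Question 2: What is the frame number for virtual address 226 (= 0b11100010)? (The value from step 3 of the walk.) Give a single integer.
Answer: 3

Derivation:
vaddr = 226: l1_idx=3, l2_idx=2
L1[3] = 0; L2[0][2] = 3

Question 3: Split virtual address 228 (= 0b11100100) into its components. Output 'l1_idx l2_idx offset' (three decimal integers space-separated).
vaddr = 228 = 0b11100100
  top 2 bits -> l1_idx = 3
  next 2 bits -> l2_idx = 2
  bottom 4 bits -> offset = 4

Answer: 3 2 4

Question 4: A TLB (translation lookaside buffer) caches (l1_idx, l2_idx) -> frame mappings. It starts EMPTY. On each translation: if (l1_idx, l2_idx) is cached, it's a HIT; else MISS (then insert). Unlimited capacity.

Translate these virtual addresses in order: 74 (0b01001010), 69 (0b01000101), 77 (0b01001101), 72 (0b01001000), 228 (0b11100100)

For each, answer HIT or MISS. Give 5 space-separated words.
vaddr=74: (1,0) not in TLB -> MISS, insert
vaddr=69: (1,0) in TLB -> HIT
vaddr=77: (1,0) in TLB -> HIT
vaddr=72: (1,0) in TLB -> HIT
vaddr=228: (3,2) not in TLB -> MISS, insert

Answer: MISS HIT HIT HIT MISS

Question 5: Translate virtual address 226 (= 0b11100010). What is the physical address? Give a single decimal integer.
Answer: 50

Derivation:
vaddr = 226 = 0b11100010
Split: l1_idx=3, l2_idx=2, offset=2
L1[3] = 0
L2[0][2] = 3
paddr = 3 * 16 + 2 = 50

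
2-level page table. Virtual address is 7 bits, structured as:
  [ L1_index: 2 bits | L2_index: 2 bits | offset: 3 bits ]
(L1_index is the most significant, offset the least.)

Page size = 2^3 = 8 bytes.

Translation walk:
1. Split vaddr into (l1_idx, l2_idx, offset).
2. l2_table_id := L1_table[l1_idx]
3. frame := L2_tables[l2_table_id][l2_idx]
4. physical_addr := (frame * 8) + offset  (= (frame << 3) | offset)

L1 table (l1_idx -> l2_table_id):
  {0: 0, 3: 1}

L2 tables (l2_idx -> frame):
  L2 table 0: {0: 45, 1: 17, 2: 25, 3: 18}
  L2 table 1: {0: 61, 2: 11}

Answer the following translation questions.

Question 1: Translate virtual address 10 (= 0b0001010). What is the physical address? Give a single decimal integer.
Answer: 138

Derivation:
vaddr = 10 = 0b0001010
Split: l1_idx=0, l2_idx=1, offset=2
L1[0] = 0
L2[0][1] = 17
paddr = 17 * 8 + 2 = 138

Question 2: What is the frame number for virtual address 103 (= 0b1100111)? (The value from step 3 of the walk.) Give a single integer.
vaddr = 103: l1_idx=3, l2_idx=0
L1[3] = 1; L2[1][0] = 61

Answer: 61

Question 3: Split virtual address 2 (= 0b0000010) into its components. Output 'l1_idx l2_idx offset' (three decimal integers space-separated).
Answer: 0 0 2

Derivation:
vaddr = 2 = 0b0000010
  top 2 bits -> l1_idx = 0
  next 2 bits -> l2_idx = 0
  bottom 3 bits -> offset = 2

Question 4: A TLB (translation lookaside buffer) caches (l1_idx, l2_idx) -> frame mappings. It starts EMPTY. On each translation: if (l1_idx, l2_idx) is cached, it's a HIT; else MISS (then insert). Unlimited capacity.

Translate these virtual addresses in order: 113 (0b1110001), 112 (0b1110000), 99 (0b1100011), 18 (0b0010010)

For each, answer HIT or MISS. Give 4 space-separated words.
Answer: MISS HIT MISS MISS

Derivation:
vaddr=113: (3,2) not in TLB -> MISS, insert
vaddr=112: (3,2) in TLB -> HIT
vaddr=99: (3,0) not in TLB -> MISS, insert
vaddr=18: (0,2) not in TLB -> MISS, insert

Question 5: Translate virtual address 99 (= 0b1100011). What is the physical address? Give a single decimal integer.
vaddr = 99 = 0b1100011
Split: l1_idx=3, l2_idx=0, offset=3
L1[3] = 1
L2[1][0] = 61
paddr = 61 * 8 + 3 = 491

Answer: 491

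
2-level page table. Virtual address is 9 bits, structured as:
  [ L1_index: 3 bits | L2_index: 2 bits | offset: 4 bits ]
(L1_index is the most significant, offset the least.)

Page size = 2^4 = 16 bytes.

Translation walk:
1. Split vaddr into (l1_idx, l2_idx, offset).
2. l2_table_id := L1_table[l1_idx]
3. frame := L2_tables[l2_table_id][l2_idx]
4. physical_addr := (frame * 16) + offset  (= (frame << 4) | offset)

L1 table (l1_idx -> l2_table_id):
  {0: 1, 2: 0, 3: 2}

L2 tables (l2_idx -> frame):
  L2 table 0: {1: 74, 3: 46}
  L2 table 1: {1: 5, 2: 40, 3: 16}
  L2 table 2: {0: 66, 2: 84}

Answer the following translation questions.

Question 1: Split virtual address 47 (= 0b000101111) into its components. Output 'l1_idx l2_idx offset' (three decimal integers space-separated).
Answer: 0 2 15

Derivation:
vaddr = 47 = 0b000101111
  top 3 bits -> l1_idx = 0
  next 2 bits -> l2_idx = 2
  bottom 4 bits -> offset = 15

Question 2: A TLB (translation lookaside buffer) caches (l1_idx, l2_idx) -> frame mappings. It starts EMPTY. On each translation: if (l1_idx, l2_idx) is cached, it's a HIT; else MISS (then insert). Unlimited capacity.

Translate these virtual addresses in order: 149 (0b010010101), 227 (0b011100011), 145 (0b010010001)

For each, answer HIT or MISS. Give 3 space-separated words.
vaddr=149: (2,1) not in TLB -> MISS, insert
vaddr=227: (3,2) not in TLB -> MISS, insert
vaddr=145: (2,1) in TLB -> HIT

Answer: MISS MISS HIT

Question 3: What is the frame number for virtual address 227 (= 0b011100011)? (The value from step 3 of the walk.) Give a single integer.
vaddr = 227: l1_idx=3, l2_idx=2
L1[3] = 2; L2[2][2] = 84

Answer: 84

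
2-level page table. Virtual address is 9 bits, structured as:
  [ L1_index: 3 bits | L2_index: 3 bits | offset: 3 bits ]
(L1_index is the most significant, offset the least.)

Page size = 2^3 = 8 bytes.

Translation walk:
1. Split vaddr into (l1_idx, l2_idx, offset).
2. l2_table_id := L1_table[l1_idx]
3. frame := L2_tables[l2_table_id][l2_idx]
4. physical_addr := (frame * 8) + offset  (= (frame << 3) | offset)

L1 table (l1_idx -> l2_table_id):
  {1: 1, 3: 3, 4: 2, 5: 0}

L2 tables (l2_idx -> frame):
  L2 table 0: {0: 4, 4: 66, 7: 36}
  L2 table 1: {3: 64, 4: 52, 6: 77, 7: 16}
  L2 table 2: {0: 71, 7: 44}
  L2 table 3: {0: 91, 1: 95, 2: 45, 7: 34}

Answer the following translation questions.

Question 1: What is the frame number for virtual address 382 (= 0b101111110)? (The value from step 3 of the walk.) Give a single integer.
vaddr = 382: l1_idx=5, l2_idx=7
L1[5] = 0; L2[0][7] = 36

Answer: 36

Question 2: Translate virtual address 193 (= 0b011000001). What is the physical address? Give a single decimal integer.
Answer: 729

Derivation:
vaddr = 193 = 0b011000001
Split: l1_idx=3, l2_idx=0, offset=1
L1[3] = 3
L2[3][0] = 91
paddr = 91 * 8 + 1 = 729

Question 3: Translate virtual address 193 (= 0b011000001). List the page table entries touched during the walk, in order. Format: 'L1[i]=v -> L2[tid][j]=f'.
vaddr = 193 = 0b011000001
Split: l1_idx=3, l2_idx=0, offset=1

Answer: L1[3]=3 -> L2[3][0]=91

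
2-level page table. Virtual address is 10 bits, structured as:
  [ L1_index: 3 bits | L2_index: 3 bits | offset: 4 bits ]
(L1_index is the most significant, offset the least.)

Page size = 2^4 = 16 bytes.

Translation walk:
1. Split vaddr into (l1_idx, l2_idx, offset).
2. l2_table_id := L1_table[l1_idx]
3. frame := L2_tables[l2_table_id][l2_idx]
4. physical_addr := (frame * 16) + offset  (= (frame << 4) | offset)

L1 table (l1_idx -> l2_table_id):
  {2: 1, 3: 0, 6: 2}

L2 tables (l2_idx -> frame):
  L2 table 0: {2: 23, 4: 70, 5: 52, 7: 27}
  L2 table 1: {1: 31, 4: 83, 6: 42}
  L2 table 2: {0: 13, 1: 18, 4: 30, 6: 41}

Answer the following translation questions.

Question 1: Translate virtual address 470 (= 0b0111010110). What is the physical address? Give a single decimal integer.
vaddr = 470 = 0b0111010110
Split: l1_idx=3, l2_idx=5, offset=6
L1[3] = 0
L2[0][5] = 52
paddr = 52 * 16 + 6 = 838

Answer: 838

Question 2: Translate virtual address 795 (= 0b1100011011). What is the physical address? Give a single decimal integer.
vaddr = 795 = 0b1100011011
Split: l1_idx=6, l2_idx=1, offset=11
L1[6] = 2
L2[2][1] = 18
paddr = 18 * 16 + 11 = 299

Answer: 299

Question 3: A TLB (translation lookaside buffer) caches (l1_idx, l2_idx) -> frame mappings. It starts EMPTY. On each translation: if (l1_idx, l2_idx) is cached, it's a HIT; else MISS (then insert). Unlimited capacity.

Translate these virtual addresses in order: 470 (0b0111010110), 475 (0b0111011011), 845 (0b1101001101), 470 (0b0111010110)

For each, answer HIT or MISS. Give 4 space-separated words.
Answer: MISS HIT MISS HIT

Derivation:
vaddr=470: (3,5) not in TLB -> MISS, insert
vaddr=475: (3,5) in TLB -> HIT
vaddr=845: (6,4) not in TLB -> MISS, insert
vaddr=470: (3,5) in TLB -> HIT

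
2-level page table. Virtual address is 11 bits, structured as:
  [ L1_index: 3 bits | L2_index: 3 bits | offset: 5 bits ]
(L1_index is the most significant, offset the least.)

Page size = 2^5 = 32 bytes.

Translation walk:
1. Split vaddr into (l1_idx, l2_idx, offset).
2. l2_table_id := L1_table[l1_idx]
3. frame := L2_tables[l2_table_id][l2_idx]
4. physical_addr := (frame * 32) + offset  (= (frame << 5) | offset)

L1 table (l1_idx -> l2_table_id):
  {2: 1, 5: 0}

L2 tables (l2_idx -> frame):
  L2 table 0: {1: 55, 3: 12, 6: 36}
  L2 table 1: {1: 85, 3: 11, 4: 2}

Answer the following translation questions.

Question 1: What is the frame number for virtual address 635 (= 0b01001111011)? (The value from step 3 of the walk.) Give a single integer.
Answer: 11

Derivation:
vaddr = 635: l1_idx=2, l2_idx=3
L1[2] = 1; L2[1][3] = 11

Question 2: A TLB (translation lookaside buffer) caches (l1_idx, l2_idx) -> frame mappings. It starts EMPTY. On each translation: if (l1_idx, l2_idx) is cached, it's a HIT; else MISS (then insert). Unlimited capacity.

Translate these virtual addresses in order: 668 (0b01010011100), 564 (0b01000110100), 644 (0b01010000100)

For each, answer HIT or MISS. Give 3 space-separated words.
vaddr=668: (2,4) not in TLB -> MISS, insert
vaddr=564: (2,1) not in TLB -> MISS, insert
vaddr=644: (2,4) in TLB -> HIT

Answer: MISS MISS HIT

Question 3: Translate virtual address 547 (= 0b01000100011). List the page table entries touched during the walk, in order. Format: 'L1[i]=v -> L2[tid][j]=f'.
vaddr = 547 = 0b01000100011
Split: l1_idx=2, l2_idx=1, offset=3

Answer: L1[2]=1 -> L2[1][1]=85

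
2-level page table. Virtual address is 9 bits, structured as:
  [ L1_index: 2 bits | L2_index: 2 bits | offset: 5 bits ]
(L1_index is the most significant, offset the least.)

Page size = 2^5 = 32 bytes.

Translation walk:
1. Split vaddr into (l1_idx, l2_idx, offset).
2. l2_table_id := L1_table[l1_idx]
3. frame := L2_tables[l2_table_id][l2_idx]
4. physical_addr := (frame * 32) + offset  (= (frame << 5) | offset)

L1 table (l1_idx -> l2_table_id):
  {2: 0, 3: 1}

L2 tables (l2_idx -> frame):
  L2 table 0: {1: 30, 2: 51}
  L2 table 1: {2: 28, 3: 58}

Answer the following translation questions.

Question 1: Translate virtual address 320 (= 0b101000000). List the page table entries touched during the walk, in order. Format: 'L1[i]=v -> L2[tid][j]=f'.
Answer: L1[2]=0 -> L2[0][2]=51

Derivation:
vaddr = 320 = 0b101000000
Split: l1_idx=2, l2_idx=2, offset=0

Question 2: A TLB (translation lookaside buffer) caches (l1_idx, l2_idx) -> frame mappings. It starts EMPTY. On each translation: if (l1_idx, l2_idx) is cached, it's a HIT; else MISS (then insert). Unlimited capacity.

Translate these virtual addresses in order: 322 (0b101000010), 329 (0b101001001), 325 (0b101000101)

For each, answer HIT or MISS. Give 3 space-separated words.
vaddr=322: (2,2) not in TLB -> MISS, insert
vaddr=329: (2,2) in TLB -> HIT
vaddr=325: (2,2) in TLB -> HIT

Answer: MISS HIT HIT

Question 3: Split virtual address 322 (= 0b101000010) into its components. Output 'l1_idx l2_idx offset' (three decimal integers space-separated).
vaddr = 322 = 0b101000010
  top 2 bits -> l1_idx = 2
  next 2 bits -> l2_idx = 2
  bottom 5 bits -> offset = 2

Answer: 2 2 2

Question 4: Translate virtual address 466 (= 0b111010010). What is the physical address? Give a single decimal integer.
vaddr = 466 = 0b111010010
Split: l1_idx=3, l2_idx=2, offset=18
L1[3] = 1
L2[1][2] = 28
paddr = 28 * 32 + 18 = 914

Answer: 914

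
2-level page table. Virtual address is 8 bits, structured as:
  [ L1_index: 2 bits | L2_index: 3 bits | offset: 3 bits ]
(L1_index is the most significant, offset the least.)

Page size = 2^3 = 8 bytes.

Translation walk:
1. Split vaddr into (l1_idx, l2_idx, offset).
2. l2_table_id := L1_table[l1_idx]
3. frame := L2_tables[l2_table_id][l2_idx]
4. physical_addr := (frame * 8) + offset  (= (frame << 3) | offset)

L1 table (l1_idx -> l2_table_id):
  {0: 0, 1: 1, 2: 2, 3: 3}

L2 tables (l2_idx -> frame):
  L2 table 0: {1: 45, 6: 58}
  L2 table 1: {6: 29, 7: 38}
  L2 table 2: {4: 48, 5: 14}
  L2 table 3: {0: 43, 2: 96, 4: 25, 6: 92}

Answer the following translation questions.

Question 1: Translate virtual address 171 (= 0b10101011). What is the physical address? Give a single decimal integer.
Answer: 115

Derivation:
vaddr = 171 = 0b10101011
Split: l1_idx=2, l2_idx=5, offset=3
L1[2] = 2
L2[2][5] = 14
paddr = 14 * 8 + 3 = 115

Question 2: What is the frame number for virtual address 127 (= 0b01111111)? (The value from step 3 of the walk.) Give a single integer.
vaddr = 127: l1_idx=1, l2_idx=7
L1[1] = 1; L2[1][7] = 38

Answer: 38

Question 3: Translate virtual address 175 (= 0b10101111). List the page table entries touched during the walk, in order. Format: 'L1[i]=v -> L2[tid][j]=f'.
Answer: L1[2]=2 -> L2[2][5]=14

Derivation:
vaddr = 175 = 0b10101111
Split: l1_idx=2, l2_idx=5, offset=7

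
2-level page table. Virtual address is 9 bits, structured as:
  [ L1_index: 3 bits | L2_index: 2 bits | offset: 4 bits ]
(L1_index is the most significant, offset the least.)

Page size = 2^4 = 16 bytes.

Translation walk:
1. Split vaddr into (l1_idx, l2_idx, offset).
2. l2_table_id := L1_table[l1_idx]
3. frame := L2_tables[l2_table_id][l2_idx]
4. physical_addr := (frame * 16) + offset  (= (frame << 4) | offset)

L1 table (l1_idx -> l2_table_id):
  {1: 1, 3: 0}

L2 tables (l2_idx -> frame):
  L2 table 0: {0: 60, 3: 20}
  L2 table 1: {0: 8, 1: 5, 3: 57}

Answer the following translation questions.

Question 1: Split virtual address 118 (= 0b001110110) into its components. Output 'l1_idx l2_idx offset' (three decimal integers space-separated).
vaddr = 118 = 0b001110110
  top 3 bits -> l1_idx = 1
  next 2 bits -> l2_idx = 3
  bottom 4 bits -> offset = 6

Answer: 1 3 6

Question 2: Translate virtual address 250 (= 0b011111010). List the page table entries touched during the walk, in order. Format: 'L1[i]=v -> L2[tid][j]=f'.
Answer: L1[3]=0 -> L2[0][3]=20

Derivation:
vaddr = 250 = 0b011111010
Split: l1_idx=3, l2_idx=3, offset=10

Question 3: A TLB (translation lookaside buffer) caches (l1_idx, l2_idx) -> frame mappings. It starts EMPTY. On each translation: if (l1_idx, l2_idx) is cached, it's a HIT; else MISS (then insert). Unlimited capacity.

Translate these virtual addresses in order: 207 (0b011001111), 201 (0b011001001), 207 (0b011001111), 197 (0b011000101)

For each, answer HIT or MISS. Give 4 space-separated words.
Answer: MISS HIT HIT HIT

Derivation:
vaddr=207: (3,0) not in TLB -> MISS, insert
vaddr=201: (3,0) in TLB -> HIT
vaddr=207: (3,0) in TLB -> HIT
vaddr=197: (3,0) in TLB -> HIT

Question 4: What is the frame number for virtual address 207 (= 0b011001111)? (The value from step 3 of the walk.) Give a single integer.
Answer: 60

Derivation:
vaddr = 207: l1_idx=3, l2_idx=0
L1[3] = 0; L2[0][0] = 60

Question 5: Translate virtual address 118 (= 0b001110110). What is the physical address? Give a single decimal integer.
vaddr = 118 = 0b001110110
Split: l1_idx=1, l2_idx=3, offset=6
L1[1] = 1
L2[1][3] = 57
paddr = 57 * 16 + 6 = 918

Answer: 918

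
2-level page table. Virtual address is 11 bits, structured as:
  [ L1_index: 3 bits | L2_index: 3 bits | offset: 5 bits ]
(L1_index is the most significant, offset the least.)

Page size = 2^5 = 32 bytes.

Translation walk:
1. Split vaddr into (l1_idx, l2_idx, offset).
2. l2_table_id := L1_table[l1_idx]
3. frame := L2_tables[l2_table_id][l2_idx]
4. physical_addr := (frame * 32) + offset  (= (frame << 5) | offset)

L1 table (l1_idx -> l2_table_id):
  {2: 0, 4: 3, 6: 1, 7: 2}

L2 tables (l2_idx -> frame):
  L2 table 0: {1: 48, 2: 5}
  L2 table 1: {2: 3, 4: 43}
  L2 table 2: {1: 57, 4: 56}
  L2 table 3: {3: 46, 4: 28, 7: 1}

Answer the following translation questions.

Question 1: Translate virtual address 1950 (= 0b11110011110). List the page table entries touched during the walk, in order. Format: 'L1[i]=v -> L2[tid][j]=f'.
vaddr = 1950 = 0b11110011110
Split: l1_idx=7, l2_idx=4, offset=30

Answer: L1[7]=2 -> L2[2][4]=56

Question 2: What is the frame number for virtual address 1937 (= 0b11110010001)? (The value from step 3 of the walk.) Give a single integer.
Answer: 56

Derivation:
vaddr = 1937: l1_idx=7, l2_idx=4
L1[7] = 2; L2[2][4] = 56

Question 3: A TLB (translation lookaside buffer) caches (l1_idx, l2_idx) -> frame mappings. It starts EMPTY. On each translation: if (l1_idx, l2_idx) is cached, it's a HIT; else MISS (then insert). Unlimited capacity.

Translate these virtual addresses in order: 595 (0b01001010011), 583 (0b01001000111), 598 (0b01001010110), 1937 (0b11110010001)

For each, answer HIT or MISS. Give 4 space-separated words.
Answer: MISS HIT HIT MISS

Derivation:
vaddr=595: (2,2) not in TLB -> MISS, insert
vaddr=583: (2,2) in TLB -> HIT
vaddr=598: (2,2) in TLB -> HIT
vaddr=1937: (7,4) not in TLB -> MISS, insert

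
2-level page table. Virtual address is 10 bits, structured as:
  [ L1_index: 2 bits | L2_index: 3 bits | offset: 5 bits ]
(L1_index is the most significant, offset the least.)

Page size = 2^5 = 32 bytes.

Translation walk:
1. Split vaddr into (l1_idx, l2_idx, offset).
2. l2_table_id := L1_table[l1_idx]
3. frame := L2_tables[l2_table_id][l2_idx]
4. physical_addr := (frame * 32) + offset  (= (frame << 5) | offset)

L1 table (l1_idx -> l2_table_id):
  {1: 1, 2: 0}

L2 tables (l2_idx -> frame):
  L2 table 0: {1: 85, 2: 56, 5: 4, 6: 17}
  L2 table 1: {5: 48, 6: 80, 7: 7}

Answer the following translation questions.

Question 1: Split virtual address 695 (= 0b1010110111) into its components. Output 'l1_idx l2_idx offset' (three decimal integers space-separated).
Answer: 2 5 23

Derivation:
vaddr = 695 = 0b1010110111
  top 2 bits -> l1_idx = 2
  next 3 bits -> l2_idx = 5
  bottom 5 bits -> offset = 23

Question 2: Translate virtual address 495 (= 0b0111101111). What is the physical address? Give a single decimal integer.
vaddr = 495 = 0b0111101111
Split: l1_idx=1, l2_idx=7, offset=15
L1[1] = 1
L2[1][7] = 7
paddr = 7 * 32 + 15 = 239

Answer: 239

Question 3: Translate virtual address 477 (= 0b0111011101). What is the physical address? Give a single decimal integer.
vaddr = 477 = 0b0111011101
Split: l1_idx=1, l2_idx=6, offset=29
L1[1] = 1
L2[1][6] = 80
paddr = 80 * 32 + 29 = 2589

Answer: 2589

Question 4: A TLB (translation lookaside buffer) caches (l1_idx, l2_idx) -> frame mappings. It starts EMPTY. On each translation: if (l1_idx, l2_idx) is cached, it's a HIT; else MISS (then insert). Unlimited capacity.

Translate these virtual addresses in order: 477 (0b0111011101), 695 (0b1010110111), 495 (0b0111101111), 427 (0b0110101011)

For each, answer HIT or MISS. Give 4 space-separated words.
Answer: MISS MISS MISS MISS

Derivation:
vaddr=477: (1,6) not in TLB -> MISS, insert
vaddr=695: (2,5) not in TLB -> MISS, insert
vaddr=495: (1,7) not in TLB -> MISS, insert
vaddr=427: (1,5) not in TLB -> MISS, insert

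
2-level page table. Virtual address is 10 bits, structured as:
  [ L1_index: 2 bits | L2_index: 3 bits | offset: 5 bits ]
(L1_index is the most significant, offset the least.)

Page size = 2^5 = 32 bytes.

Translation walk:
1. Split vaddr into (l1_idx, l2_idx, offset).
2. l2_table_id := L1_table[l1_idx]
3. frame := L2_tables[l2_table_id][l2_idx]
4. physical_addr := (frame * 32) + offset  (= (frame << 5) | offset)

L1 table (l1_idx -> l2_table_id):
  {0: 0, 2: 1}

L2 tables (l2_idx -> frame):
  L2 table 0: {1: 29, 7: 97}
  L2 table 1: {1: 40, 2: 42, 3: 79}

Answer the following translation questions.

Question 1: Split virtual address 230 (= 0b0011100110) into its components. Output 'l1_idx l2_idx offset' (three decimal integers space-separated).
Answer: 0 7 6

Derivation:
vaddr = 230 = 0b0011100110
  top 2 bits -> l1_idx = 0
  next 3 bits -> l2_idx = 7
  bottom 5 bits -> offset = 6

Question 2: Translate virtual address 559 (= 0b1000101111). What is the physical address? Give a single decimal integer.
vaddr = 559 = 0b1000101111
Split: l1_idx=2, l2_idx=1, offset=15
L1[2] = 1
L2[1][1] = 40
paddr = 40 * 32 + 15 = 1295

Answer: 1295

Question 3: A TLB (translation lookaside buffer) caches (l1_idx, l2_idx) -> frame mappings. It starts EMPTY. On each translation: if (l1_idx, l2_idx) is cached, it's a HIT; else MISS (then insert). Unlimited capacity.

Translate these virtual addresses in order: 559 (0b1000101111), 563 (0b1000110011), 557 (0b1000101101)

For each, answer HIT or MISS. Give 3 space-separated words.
Answer: MISS HIT HIT

Derivation:
vaddr=559: (2,1) not in TLB -> MISS, insert
vaddr=563: (2,1) in TLB -> HIT
vaddr=557: (2,1) in TLB -> HIT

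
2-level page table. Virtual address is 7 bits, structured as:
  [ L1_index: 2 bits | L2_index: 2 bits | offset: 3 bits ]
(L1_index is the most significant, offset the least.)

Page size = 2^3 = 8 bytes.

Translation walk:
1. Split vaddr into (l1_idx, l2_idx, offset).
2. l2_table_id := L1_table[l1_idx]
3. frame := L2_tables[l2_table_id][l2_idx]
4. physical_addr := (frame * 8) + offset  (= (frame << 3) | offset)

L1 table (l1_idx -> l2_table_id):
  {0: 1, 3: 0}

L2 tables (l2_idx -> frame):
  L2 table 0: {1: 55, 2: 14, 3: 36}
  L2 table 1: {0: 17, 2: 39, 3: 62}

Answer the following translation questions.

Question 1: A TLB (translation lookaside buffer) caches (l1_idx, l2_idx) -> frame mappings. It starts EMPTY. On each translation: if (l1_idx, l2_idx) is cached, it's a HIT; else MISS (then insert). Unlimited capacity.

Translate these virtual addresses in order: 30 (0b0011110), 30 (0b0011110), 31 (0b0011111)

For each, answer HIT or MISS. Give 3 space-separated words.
Answer: MISS HIT HIT

Derivation:
vaddr=30: (0,3) not in TLB -> MISS, insert
vaddr=30: (0,3) in TLB -> HIT
vaddr=31: (0,3) in TLB -> HIT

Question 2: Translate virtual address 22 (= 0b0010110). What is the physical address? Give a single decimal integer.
Answer: 318

Derivation:
vaddr = 22 = 0b0010110
Split: l1_idx=0, l2_idx=2, offset=6
L1[0] = 1
L2[1][2] = 39
paddr = 39 * 8 + 6 = 318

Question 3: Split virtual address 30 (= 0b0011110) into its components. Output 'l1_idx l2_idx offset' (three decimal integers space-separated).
vaddr = 30 = 0b0011110
  top 2 bits -> l1_idx = 0
  next 2 bits -> l2_idx = 3
  bottom 3 bits -> offset = 6

Answer: 0 3 6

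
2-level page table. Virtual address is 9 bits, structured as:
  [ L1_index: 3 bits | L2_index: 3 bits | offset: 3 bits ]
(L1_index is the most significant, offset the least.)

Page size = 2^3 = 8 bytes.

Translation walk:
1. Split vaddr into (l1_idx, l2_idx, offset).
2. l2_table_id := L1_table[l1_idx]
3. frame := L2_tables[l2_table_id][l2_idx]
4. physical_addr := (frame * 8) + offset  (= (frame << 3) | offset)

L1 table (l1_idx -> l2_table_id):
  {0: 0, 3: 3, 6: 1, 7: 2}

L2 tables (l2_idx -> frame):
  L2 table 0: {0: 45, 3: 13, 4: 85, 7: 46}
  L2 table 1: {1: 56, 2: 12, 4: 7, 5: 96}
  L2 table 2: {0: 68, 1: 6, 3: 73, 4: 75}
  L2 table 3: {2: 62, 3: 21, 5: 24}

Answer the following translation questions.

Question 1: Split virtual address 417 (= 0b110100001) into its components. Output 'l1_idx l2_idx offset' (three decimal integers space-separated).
vaddr = 417 = 0b110100001
  top 3 bits -> l1_idx = 6
  next 3 bits -> l2_idx = 4
  bottom 3 bits -> offset = 1

Answer: 6 4 1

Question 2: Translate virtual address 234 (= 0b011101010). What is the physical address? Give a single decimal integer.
vaddr = 234 = 0b011101010
Split: l1_idx=3, l2_idx=5, offset=2
L1[3] = 3
L2[3][5] = 24
paddr = 24 * 8 + 2 = 194

Answer: 194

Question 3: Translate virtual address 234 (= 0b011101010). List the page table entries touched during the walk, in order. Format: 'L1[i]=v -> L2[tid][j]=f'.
vaddr = 234 = 0b011101010
Split: l1_idx=3, l2_idx=5, offset=2

Answer: L1[3]=3 -> L2[3][5]=24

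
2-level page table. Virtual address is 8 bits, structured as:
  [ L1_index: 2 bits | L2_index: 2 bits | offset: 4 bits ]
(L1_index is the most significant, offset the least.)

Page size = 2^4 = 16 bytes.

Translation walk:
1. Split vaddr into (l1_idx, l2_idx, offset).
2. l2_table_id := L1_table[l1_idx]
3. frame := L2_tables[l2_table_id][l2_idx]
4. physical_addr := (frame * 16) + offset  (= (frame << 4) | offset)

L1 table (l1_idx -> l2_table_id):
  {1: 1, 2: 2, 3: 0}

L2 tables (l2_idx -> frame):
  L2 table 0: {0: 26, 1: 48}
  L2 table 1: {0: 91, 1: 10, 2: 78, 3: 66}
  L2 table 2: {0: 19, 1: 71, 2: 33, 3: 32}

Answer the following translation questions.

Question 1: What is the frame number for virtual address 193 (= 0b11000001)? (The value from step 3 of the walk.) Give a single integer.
vaddr = 193: l1_idx=3, l2_idx=0
L1[3] = 0; L2[0][0] = 26

Answer: 26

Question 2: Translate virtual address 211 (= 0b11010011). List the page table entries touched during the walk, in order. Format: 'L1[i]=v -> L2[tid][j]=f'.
vaddr = 211 = 0b11010011
Split: l1_idx=3, l2_idx=1, offset=3

Answer: L1[3]=0 -> L2[0][1]=48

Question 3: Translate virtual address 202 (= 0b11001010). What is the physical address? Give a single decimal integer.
vaddr = 202 = 0b11001010
Split: l1_idx=3, l2_idx=0, offset=10
L1[3] = 0
L2[0][0] = 26
paddr = 26 * 16 + 10 = 426

Answer: 426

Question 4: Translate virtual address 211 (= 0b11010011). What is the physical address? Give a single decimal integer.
Answer: 771

Derivation:
vaddr = 211 = 0b11010011
Split: l1_idx=3, l2_idx=1, offset=3
L1[3] = 0
L2[0][1] = 48
paddr = 48 * 16 + 3 = 771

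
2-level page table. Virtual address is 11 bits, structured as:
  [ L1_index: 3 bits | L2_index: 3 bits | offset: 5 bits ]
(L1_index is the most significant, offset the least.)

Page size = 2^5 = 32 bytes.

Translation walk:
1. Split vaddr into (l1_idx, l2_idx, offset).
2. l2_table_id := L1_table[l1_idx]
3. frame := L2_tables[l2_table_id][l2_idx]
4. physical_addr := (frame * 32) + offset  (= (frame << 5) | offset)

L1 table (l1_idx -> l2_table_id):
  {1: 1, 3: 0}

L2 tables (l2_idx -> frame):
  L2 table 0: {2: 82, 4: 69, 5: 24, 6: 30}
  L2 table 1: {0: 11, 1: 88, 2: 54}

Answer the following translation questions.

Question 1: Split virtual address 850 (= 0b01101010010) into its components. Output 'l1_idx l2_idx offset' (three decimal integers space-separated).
Answer: 3 2 18

Derivation:
vaddr = 850 = 0b01101010010
  top 3 bits -> l1_idx = 3
  next 3 bits -> l2_idx = 2
  bottom 5 bits -> offset = 18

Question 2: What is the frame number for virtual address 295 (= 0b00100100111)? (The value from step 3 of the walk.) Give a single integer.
vaddr = 295: l1_idx=1, l2_idx=1
L1[1] = 1; L2[1][1] = 88

Answer: 88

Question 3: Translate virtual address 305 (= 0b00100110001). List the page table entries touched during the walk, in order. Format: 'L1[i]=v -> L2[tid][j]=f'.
Answer: L1[1]=1 -> L2[1][1]=88

Derivation:
vaddr = 305 = 0b00100110001
Split: l1_idx=1, l2_idx=1, offset=17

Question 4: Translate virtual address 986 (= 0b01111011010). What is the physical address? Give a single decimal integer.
vaddr = 986 = 0b01111011010
Split: l1_idx=3, l2_idx=6, offset=26
L1[3] = 0
L2[0][6] = 30
paddr = 30 * 32 + 26 = 986

Answer: 986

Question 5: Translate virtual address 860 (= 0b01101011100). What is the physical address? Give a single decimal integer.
vaddr = 860 = 0b01101011100
Split: l1_idx=3, l2_idx=2, offset=28
L1[3] = 0
L2[0][2] = 82
paddr = 82 * 32 + 28 = 2652

Answer: 2652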